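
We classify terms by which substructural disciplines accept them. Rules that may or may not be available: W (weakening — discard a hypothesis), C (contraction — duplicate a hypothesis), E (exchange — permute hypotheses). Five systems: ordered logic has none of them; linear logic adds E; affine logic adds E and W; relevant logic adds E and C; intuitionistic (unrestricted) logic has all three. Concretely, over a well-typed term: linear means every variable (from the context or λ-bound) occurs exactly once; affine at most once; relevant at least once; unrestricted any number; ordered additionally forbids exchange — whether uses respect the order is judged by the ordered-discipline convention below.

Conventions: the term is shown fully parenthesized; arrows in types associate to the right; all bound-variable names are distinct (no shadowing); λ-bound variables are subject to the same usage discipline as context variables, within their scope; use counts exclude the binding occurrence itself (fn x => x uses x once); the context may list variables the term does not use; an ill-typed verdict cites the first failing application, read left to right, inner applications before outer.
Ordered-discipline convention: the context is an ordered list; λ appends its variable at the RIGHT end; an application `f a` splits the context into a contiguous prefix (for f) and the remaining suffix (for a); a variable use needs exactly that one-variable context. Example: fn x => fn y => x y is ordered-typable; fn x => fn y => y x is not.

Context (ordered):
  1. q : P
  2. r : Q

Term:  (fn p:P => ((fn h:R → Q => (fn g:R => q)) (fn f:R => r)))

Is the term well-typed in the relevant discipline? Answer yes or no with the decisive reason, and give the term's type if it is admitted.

no — needs weakening: p, h, g, f unused
use counts: q=1; r=1; p (bound)=0; h (bound)=0; g (bound)=0; f (bound)=0
order of uses: q, r
typing: the term checks, with type P → R → P
per-discipline verdicts: ordered ✗ | linear ✗ | affine ✓ | relevant ✗ | unrestricted ✓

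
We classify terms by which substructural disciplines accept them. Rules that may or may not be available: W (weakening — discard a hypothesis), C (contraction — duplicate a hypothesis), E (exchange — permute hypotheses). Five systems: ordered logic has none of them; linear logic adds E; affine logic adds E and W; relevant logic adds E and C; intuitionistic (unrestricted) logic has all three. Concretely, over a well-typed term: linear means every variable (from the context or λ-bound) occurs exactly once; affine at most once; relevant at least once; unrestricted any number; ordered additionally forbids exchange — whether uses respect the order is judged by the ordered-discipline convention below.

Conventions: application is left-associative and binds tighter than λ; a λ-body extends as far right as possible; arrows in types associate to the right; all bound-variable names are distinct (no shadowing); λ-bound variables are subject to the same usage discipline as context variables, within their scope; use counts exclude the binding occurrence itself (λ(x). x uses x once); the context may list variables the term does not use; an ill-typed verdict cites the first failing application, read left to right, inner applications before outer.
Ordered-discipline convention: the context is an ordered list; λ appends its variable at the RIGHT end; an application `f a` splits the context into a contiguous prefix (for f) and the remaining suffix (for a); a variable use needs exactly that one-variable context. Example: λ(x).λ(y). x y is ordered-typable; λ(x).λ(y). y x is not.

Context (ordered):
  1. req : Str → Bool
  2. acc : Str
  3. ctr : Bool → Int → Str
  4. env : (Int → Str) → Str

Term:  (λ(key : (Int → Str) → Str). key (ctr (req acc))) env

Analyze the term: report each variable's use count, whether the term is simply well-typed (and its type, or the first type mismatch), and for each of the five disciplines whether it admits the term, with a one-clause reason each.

counts: req=1; acc=1; ctr=1; env=1; key (bound)=1
uses in reading order: key, ctr, req, acc, env
typing: ✓ — Str
ordered ✗ (no ordered split (uses run key, ctr, req, acc, env))
linear ✓ (single use per variable (req, acc, ctr, env, key))
affine ✓ (none of req, acc, ctr, env, key used more than once)
relevant ✓ (req, acc, ctr, env, key: all used, weakening unneeded)
unrestricted ✓ (simply typable at Str; W, C, E all held)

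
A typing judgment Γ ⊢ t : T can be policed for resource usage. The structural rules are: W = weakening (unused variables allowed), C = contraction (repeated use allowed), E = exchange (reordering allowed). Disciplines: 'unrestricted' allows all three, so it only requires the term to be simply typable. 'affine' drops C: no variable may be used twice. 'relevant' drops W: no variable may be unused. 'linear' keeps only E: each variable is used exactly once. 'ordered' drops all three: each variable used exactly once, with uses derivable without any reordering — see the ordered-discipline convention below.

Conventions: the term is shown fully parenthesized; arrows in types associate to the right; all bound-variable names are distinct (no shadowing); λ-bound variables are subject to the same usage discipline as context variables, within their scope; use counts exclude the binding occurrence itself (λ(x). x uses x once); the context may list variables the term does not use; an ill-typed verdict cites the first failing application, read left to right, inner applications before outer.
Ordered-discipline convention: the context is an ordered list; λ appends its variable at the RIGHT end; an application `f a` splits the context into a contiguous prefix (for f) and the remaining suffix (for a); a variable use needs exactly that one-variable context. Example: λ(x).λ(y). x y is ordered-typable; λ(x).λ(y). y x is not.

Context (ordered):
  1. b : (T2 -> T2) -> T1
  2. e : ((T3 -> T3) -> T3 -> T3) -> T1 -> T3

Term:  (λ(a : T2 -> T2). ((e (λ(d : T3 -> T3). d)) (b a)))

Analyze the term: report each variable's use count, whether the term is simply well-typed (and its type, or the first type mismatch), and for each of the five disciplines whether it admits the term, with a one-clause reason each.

usage: b: 1×, e: 1×, a (bound): 1×, d (bound): 1×
uses in reading order: e, d, b, a
typing: well-typed — term : (T2 -> T2) -> T3
ordered ✗ (use order e, d, b, a needs exchange)
linear ✓ (exactly-once usage across b, e, a, d)
affine ✓ (no duplicate uses among b, e, a, d)
relevant ✓ (b, e, a, d: all used, weakening unneeded)
unrestricted ✓ (typability at (T2 -> T2) -> T3 is all that's needed)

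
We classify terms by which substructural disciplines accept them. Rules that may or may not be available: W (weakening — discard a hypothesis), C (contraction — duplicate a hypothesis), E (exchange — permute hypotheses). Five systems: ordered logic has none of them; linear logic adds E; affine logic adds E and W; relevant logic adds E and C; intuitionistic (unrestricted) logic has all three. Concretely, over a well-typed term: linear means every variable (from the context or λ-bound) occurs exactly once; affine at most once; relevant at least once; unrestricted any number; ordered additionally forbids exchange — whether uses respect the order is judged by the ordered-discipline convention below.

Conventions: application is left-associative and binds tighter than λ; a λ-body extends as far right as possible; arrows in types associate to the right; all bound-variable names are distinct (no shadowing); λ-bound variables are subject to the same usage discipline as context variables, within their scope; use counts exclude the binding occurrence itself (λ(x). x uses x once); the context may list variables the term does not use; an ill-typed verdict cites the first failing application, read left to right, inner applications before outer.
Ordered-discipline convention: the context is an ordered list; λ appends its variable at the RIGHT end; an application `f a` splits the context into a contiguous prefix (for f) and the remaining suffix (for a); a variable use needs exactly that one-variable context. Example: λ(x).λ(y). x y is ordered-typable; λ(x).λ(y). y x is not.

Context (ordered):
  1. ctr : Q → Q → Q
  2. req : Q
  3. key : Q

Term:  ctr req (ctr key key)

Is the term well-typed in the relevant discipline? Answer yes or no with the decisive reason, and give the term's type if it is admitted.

yes — none of ctr, req, key goes unused; term : Q
counts: ctr=2; req=1; key=2
uses in reading order: ctr, req, ctr, key, key
typing: the term checks, with type Q
all disciplines: ordered ✗ | linear ✗ | affine ✗ | relevant ✓ | unrestricted ✓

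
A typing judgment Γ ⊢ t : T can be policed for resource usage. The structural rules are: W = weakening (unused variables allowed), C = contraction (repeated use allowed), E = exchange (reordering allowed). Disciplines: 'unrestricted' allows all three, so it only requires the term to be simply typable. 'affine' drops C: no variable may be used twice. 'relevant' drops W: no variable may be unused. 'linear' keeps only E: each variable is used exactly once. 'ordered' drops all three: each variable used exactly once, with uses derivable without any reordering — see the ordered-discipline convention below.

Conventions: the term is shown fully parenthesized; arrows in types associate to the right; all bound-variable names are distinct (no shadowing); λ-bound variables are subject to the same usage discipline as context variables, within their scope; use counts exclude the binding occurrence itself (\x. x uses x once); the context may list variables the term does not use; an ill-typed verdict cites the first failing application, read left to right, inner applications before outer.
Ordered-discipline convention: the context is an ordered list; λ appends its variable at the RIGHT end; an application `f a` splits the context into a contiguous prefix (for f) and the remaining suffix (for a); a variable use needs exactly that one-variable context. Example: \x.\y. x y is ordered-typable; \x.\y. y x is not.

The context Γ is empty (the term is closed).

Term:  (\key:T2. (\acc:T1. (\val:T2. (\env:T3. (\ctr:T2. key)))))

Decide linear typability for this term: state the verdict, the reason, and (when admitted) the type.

no — acc, val, env, ctr never used (weakening)
variable uses: key [bound]: 1, acc [bound]: 0, val [bound]: 0, env [bound]: 0, ctr [bound]: 0
order of uses: key
typing: ✓ — T2 -> T1 -> T2 -> T3 -> T2 -> T2
across the five disciplines: ordered ✗, linear ✗, affine ✓, relevant ✗, unrestricted ✓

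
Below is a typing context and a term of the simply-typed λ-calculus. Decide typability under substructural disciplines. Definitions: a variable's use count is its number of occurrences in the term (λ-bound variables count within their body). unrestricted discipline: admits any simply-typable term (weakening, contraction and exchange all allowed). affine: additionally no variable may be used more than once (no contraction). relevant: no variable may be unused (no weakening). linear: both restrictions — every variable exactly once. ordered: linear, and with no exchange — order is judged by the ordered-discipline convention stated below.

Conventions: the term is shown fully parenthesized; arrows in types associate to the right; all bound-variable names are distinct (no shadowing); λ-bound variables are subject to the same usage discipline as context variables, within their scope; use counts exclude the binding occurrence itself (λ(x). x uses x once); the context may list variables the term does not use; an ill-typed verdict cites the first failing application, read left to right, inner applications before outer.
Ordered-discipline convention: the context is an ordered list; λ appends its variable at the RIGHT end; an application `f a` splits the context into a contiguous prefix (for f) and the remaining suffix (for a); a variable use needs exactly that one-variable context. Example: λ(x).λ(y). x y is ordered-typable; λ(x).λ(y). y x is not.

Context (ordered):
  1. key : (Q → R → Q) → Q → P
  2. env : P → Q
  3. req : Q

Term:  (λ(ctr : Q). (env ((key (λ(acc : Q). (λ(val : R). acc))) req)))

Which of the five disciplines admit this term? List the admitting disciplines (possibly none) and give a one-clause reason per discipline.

admitted in: affine, unrestricted
variable uses: key: 1; env: 1; req: 1; ctr [bound]: 0; acc [bound]: 1; val [bound]: 0
use order (left to right): env, key, acc, req
typing: well-typed at Q → Q
ordered ✗ (ctr, val never used (weakening))
linear ✗ (ctr, val never used (weakening))
affine ✓ (none of key, env, req, ctr, acc, val used more than once)
relevant ✗ (ctr, val never used (weakening))
unrestricted ✓ (type-checks (Q → Q) and nothing is barred)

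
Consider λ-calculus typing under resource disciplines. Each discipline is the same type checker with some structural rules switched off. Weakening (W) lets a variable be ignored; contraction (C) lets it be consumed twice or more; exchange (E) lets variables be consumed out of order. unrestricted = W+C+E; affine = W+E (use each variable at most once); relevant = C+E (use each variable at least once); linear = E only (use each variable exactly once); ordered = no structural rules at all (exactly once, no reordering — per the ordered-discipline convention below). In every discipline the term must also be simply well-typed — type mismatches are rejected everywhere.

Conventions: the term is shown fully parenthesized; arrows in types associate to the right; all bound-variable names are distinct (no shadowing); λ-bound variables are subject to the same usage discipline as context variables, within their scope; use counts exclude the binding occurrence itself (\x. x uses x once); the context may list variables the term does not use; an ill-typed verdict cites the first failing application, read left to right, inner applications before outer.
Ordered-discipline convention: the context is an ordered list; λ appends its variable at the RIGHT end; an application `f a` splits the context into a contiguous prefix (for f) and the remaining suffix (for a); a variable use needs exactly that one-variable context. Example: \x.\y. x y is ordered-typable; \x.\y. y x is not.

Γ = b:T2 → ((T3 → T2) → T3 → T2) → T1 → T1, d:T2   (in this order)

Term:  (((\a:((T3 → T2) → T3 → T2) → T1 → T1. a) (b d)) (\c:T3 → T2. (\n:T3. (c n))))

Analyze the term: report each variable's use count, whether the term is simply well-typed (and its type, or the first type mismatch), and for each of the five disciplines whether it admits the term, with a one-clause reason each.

counts: b: 1×; d: 1×; a (bound): 1×; c (bound): 1×; n (bound): 1×
uses in reading order: a, b, d, c, n
typing: well-typed — term : T1 → T1
ordered: ✓, single-use (b, d, a, c, n), ordered derivation ok
linear: ✓, single use per variable (b, d, a, c, n)
affine: ✓, no duplicate uses among b, d, a, c, n
relevant: ✓, none of b, d, a, c, n goes unused
unrestricted: ✓, typability at T1 → T1 is all that's needed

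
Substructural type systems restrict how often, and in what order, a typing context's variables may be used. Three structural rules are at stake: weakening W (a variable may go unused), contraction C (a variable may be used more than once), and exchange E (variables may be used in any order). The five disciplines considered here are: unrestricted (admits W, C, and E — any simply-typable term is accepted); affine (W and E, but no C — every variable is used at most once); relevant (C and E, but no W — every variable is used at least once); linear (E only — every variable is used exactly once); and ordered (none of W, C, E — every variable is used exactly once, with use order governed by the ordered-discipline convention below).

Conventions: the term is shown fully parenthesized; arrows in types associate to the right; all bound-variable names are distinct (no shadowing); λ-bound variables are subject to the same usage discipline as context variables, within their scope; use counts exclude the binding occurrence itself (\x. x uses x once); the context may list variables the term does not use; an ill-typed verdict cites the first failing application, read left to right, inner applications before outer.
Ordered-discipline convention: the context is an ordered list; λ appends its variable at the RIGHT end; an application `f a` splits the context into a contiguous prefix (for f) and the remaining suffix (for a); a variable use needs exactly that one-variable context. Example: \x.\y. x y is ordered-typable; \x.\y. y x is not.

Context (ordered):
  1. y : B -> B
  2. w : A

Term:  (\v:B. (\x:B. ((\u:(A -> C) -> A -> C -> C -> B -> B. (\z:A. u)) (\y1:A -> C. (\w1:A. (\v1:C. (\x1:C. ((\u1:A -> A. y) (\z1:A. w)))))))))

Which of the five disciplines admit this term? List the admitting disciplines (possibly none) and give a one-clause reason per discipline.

accepted by: affine, unrestricted
usage: y: 1; w: 1; v (bound): 0; x (bound): 0; u (bound): 1; z (bound): 0; y1 (bound): 0; w1 (bound): 0; v1 (bound): 0; x1 (bound): 0; u1 (bound): 0; z1 (bound): 0
left-to-right use order: u, y, w
typing: well-typed — term : B -> B -> A -> (A -> C) -> A -> C -> C -> B -> B
ordered: ✗ — unused: v, x, z, y1, w1, v1, x1, u1, z1 — weakening required
linear: ✗ — unused: v, x, z, y1, w1, v1, x1, u1, z1 — weakening required
affine: ✓ — at most one use each (y, w, v, x, u, z, y1, w1, v1, x1, u1, z1)
relevant: ✗ — unused: v, x, z, y1, w1, v1, x1, u1, z1 — weakening required
unrestricted: ✓ — simply typable at B -> B -> A -> (A -> C) -> A -> C -> C -> B -> B; W, C, E all held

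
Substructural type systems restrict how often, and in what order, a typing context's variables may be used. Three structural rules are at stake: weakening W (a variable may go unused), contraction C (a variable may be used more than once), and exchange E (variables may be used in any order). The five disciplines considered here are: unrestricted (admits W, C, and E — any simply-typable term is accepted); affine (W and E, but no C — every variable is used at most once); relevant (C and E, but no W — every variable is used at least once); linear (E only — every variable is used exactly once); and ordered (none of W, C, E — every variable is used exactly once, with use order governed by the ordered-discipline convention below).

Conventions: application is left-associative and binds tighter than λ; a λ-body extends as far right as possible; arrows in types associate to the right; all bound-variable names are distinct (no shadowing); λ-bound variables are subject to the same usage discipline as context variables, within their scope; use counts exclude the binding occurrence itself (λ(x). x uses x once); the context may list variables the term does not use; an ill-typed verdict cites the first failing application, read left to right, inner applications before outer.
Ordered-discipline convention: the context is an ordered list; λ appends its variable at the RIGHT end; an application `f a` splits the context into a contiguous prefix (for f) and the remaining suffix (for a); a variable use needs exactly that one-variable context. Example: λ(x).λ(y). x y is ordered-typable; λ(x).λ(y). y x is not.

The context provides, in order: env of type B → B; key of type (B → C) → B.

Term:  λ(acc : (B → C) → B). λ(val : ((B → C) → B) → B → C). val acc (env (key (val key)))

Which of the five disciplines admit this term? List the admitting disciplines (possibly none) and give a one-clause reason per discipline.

admitted in: relevant, unrestricted
variable uses: env ×1; key ×2; acc (λ-bound) ×1; val (λ-bound) ×2
use order (left to right): val, acc, env, key, val, key
typing: the term checks, with type ((B → C) → B) → (((B → C) → B) → B → C) → C
ordered ✗ (uses contraction: key ×2, val ×2)
linear ✗ (uses contraction: key ×2, val ×2)
affine ✗ (uses contraction: key ×2, val ×2)
relevant ✓ (at least one use each (env, key, acc, val))
unrestricted ✓ (type-checks (((B → C) → B) → (((B → C) → B) → B → C) → C) and nothing is barred)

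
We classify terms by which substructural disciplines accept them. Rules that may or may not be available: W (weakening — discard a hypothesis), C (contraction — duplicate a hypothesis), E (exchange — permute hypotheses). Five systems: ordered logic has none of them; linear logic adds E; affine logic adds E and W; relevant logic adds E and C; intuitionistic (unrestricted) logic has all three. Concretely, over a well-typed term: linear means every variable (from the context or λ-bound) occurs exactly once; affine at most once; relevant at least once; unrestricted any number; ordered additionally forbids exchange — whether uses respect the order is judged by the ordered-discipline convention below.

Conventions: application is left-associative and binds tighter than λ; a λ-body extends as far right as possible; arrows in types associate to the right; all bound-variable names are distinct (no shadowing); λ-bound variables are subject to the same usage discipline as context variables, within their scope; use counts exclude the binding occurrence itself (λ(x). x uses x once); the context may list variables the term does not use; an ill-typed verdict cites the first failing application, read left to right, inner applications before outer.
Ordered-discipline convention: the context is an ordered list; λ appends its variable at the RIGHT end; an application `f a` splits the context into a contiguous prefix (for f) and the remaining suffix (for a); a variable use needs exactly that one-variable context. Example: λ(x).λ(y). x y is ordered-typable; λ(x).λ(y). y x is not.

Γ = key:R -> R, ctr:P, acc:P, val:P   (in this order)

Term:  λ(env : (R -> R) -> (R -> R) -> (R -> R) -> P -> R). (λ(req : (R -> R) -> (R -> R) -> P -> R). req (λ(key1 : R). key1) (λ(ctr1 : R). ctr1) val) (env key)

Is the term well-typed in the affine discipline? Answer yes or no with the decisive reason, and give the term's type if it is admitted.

yes — key, ctr, acc, val, env, req, key1, ctr1: no repeats, contraction unneeded; term : ((R -> R) -> (R -> R) -> (R -> R) -> P -> R) -> R
usage: key ×1; ctr ×0; acc ×0; val ×1; env [bound] ×1; req [bound] ×1; key1 [bound] ×1; ctr1 [bound] ×1
left-to-right use order: req, key1, ctr1, val, env, key
typing: the term checks, with type ((R -> R) -> (R -> R) -> (R -> R) -> P -> R) -> R
across the five disciplines: ordered ✗, linear ✗, affine ✓, relevant ✗, unrestricted ✓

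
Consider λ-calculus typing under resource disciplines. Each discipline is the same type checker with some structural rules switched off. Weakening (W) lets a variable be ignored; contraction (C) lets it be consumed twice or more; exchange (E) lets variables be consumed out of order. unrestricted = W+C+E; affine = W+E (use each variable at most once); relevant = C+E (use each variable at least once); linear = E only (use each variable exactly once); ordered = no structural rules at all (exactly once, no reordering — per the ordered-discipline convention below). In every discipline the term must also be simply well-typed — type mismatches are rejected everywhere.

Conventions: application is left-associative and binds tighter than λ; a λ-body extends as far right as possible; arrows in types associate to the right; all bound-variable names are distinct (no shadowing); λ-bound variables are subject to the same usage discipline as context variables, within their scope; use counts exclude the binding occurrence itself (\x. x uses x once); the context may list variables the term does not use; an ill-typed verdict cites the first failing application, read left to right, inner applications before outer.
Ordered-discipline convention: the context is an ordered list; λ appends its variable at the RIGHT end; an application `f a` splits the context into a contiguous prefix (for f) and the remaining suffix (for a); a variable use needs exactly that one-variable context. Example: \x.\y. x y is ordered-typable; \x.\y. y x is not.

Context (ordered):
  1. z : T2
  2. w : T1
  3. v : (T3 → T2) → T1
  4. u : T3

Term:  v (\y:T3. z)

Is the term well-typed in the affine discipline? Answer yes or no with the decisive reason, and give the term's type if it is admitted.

yes — no duplicate uses among z, w, v, u, y; term : T1
usage: z: 1; w: 0; v: 1; u: 0; y [bound]: 0
uses in reading order: v, z
typing: ✓ — T1
summary: ordered ✗ | linear ✗ | affine ✓ | relevant ✗ | unrestricted ✓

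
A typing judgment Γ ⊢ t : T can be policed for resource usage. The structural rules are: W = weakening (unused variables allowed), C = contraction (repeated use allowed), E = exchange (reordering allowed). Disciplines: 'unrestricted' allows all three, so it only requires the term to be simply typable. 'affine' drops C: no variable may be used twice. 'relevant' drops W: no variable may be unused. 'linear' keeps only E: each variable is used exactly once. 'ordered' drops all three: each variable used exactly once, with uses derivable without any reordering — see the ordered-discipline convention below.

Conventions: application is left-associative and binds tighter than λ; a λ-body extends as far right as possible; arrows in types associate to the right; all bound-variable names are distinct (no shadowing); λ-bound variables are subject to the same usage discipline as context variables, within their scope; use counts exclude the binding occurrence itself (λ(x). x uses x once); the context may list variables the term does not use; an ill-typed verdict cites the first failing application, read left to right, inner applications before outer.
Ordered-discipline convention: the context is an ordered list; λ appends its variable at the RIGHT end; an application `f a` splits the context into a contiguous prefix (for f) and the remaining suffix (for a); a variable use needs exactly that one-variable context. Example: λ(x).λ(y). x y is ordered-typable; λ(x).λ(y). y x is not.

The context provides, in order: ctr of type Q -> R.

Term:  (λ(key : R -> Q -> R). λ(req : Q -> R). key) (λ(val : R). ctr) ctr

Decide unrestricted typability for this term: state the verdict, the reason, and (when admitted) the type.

yes — typability at R -> Q -> R is all that's needed; term : R -> Q -> R
use counts: ctr: 2×, key (bound): 1×, req (bound): 0×, val (bound): 0×
use order (left to right): key, ctr, ctr
typing: well-typed — term : R -> Q -> R
per-discipline verdicts: ordered ✗; linear ✗; affine ✗; relevant ✗; unrestricted ✓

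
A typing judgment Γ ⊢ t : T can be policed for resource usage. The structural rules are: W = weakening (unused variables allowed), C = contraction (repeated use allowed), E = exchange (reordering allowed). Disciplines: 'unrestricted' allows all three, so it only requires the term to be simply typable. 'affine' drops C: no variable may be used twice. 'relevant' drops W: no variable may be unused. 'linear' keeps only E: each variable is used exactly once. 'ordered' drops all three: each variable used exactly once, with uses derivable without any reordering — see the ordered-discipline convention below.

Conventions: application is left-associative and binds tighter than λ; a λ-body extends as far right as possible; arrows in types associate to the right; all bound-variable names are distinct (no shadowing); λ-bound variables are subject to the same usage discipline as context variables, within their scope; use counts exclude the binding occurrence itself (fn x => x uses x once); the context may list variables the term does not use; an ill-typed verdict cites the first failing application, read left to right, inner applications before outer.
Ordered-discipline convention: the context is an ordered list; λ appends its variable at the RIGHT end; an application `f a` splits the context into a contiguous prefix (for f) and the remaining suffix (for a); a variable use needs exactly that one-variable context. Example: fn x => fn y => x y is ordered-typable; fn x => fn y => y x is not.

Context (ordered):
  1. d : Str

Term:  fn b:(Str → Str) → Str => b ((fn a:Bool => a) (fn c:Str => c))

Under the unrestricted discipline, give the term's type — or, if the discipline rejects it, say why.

not well-typed under unrestricted — the type mismatch rejects it
counts: d ×0, b (λ-bound) ×1, a (λ-bound) ×1, c (λ-bound) ×1
use order (left to right): b, a, c
typing: ill-typed: an argument Str → Str mismatches the expected Bool
all disciplines: ordered ✗, linear ✗, affine ✗, relevant ✗, unrestricted ✗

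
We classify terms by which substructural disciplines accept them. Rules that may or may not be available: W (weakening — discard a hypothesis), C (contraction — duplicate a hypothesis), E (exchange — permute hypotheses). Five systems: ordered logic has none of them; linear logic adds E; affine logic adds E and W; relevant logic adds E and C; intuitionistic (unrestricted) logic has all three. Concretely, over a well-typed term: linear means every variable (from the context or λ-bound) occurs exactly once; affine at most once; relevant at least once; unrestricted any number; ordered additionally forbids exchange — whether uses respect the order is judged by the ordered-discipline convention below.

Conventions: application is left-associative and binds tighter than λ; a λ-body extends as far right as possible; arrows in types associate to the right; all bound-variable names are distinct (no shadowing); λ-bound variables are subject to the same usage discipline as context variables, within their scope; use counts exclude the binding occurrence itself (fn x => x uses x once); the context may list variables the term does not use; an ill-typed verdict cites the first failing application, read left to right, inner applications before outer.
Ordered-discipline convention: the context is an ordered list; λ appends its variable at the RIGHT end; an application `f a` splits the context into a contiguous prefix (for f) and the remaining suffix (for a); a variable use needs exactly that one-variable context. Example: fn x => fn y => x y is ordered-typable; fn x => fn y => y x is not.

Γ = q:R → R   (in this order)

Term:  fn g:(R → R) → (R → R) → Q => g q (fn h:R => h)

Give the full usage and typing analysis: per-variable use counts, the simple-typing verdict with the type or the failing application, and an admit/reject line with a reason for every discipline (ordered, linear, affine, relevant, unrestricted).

usage: q: 1×, g (bound): 1×, h (bound): 1×
order of uses: g, q, h
typing: well-typed — term : ((R → R) → (R → R) → Q) → Q
ordered: ✗ — needs exchange: uses follow g, q, h
linear: ✓ — q, g, h: one use apiece
affine: ✓ — q, g, h: no repeats, contraction unneeded
relevant: ✓ — none of q, g, h goes unused
unrestricted: ✓ — type-checks (((R → R) → (R → R) → Q) → Q) and nothing is barred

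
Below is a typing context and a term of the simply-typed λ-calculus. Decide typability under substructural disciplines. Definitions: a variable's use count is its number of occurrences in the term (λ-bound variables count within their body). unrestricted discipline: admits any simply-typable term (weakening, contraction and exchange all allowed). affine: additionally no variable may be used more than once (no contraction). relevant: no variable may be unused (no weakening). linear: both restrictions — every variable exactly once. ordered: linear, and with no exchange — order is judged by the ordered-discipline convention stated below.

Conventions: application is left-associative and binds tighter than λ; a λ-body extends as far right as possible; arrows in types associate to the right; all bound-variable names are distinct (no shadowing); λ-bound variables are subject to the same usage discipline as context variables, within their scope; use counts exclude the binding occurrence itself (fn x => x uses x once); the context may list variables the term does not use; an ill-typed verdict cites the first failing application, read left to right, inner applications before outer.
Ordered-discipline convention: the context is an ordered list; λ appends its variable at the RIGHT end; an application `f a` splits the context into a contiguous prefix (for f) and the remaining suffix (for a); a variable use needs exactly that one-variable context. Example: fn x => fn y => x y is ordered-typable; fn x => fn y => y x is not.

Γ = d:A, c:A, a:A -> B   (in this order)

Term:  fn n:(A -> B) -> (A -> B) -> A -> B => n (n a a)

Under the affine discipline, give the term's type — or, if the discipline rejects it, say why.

not well-typed under affine — needs contraction — a ×2, n ×2
counts: d=0; c=0; a=2; n (λ-bound)=2
left-to-right use order: n, n, a, a
typing: the term checks, with type ((A -> B) -> (A -> B) -> A -> B) -> (A -> B) -> A -> B
all disciplines: ordered ✗; linear ✗; affine ✗; relevant ✗; unrestricted ✓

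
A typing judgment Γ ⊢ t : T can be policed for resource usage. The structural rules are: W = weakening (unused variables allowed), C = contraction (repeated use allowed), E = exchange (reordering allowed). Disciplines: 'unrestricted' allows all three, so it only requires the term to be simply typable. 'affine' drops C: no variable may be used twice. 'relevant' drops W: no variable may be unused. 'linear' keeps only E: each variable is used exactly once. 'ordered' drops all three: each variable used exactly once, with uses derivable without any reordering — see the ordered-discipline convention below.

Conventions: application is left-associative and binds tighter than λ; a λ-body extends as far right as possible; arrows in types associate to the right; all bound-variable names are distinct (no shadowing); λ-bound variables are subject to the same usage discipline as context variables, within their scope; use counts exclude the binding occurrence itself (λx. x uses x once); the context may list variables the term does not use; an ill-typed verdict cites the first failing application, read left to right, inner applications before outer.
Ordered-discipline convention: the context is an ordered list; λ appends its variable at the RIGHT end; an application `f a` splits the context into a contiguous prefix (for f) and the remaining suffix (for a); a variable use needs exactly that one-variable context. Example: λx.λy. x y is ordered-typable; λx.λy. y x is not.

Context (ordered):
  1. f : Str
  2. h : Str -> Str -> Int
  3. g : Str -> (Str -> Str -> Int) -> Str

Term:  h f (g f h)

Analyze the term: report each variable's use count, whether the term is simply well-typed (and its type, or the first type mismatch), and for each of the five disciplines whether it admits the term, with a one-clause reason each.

usage: f: 2; h: 2; g: 1
use order (left to right): h, f, g, f, h
typing: well-typed — term : Int
ordered: ✗ — uses contraction: f ×2, h ×2
linear: ✗ — uses contraction: f ×2, h ×2
affine: ✗ — uses contraction: f ×2, h ×2
relevant: ✓ — none of f, h, g goes unused
unrestricted: ✓ — well-typed at Int; no restrictions here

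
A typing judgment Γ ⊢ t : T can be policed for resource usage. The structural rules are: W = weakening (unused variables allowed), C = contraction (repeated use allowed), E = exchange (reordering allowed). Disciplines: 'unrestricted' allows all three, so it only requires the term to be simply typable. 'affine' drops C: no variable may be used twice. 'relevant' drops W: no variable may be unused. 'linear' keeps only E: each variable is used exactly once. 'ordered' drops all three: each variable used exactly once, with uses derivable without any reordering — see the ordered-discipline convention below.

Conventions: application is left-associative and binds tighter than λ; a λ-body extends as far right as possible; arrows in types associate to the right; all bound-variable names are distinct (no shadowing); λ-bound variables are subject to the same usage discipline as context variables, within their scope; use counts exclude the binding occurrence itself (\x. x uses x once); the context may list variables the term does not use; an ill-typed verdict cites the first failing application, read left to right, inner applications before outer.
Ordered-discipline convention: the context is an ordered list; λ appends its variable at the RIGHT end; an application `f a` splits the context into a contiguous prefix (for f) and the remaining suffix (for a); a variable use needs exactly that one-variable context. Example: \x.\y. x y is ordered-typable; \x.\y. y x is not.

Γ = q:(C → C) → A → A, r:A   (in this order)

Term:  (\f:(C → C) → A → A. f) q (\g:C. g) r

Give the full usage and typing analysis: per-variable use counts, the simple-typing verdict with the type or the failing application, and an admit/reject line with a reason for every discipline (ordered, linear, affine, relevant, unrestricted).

counts: q: 1, r: 1, f (bound): 1, g (bound): 1
use order (left to right): f, q, g, r
typing: the term checks, with type A
ordered: ✓, one use each (q, r, f, g); ordered split holds
linear: ✓, single use per variable (q, r, f, g)
affine: ✓, no duplicate uses among q, r, f, g
relevant: ✓, at least one use each (q, r, f, g)
unrestricted: ✓, simply typable at A; W, C, E all held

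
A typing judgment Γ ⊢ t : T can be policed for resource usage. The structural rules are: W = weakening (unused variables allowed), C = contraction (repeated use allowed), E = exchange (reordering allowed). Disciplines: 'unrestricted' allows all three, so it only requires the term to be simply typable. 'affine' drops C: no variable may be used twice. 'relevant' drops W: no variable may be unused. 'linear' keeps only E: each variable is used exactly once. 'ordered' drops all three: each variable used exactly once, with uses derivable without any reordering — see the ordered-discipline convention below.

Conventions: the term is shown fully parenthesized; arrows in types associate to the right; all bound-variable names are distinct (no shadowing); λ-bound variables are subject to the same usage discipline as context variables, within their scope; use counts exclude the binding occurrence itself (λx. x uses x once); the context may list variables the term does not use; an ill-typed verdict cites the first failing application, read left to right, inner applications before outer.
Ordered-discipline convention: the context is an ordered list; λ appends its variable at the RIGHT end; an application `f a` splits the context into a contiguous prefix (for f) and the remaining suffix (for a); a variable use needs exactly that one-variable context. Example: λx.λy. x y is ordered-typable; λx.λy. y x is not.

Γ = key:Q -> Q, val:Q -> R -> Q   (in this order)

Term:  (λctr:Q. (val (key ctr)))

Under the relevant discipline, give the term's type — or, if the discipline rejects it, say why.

term : Q -> R -> Q
usage: key=1, val=1, ctr (λ-bound)=1
order of uses: val, key, ctr
typing: the term checks, with type Q -> R -> Q
all disciplines: ordered ✗; linear ✓; affine ✓; relevant ✓; unrestricted ✓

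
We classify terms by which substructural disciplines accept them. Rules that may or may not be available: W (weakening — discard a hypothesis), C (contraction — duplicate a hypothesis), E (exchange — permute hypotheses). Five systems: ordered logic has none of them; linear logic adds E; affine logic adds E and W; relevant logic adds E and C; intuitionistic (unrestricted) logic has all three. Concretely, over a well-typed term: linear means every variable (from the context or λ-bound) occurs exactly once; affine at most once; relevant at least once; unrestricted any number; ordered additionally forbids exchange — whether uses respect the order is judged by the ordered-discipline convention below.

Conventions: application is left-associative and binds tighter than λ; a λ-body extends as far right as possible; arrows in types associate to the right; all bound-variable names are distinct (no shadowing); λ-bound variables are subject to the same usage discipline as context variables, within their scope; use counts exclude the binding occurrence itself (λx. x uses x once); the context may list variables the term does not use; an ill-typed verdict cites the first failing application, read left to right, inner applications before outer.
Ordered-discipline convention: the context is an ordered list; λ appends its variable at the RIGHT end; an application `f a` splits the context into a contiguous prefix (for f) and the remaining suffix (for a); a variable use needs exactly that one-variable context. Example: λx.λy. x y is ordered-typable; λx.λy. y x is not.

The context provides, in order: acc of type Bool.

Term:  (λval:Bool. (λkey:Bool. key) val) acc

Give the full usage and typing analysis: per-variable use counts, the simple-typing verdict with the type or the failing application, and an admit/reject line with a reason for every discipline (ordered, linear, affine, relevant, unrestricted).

use counts: acc: 1, val [bound]: 1, key [bound]: 1
left-to-right use order: key, val, acc
typing: the term checks, with type Bool
ordered: ✓ — single-use (acc, val, key), ordered derivation ok
linear: ✓ — each of acc, val, key used exactly once
affine: ✓ — acc, val, key: no repeats, contraction unneeded
relevant: ✓ — every one of acc, val, key appears
unrestricted: ✓ — simply typable at Bool; W, C, E all held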